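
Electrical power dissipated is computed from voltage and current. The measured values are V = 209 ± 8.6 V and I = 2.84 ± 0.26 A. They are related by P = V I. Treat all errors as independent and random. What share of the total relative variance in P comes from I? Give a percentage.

83.2%

(δP/P)² = (1·δV/V)² + (1·δI/I)²
  V term: (1×0.0411)² = 0.00169
  I term: (1×0.0915)² = 0.00838
Total = 0.0101. Share from I = 0.00838/0.0101 = 0.832.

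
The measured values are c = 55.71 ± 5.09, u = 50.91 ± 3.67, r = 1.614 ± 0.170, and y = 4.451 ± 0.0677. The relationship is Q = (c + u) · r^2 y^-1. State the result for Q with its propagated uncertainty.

62.40 ± 13.7

Let w = c + u = 106.6. δw = √(δc² + δu²) = √(25.9 + 13.5) = 6.28, so δw/w = 0.0589.
Q is then a monomial in w, r, y:
δQ/Q = √((δw/w)² + (2·δr/r)² + (-1·δy/y)²) = √(0.00346 + 0.0444 + 0.000231) = 0.219
Q = 62.40, so δQ = 0.219 × 62.40 = 13.7.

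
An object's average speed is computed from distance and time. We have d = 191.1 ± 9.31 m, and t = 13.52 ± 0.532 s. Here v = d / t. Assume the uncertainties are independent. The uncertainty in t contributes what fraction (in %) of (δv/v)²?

39.5%

(δv/v)² = (1·δd/d)² + (-1·δt/t)²
  d term: (1×0.0487)² = 0.00237
  t term: (-1×0.0393)² = 0.00155
Total = 0.00392. Share from t = 0.00155/0.00392 = 0.395.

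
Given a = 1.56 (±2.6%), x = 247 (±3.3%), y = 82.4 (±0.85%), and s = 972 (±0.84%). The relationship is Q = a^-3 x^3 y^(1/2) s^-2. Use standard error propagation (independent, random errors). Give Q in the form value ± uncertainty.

38.1 ± 4.85

Q is a product of powers, so relative uncertainties combine in quadrature:
  (-3·δa/a)² = (-3×0.0260)² = 0.00608;  (3·δx/x)² = (3×0.0330)² = 0.00980;  (½·δy/y)² = (0.5×0.00850)² = 1.81e-05;  (-2·δs/s)² = (-2×0.00840)² = 0.000282
δQ/Q = √(0.0162) = 0.127
Q = 38.1, so δQ = 0.127 × 38.1 = 4.85.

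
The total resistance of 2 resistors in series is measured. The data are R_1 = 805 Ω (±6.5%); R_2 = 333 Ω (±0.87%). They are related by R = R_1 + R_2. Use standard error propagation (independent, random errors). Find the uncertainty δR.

R is a linear combination, so absolute uncertainties add in quadrature:
  (δR_1)² = 2740;  (δR_2)² = 8.39
δR = √(2750) = 52.4 Ω

52.4 Ω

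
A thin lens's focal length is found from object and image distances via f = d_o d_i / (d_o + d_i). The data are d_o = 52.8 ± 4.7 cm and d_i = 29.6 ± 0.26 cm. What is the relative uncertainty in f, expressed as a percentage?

∂f/∂d_o = (d_i/(d_o+d_i))² = 0.129;  ∂f/∂d_i = (d_o/(d_o+d_i))² = 0.411
δf = √((∂f/∂d_o · δd_o)² + (∂f/∂d_i · δd_i)²) = √(0.368 + 0.0114) = 0.616 cm
f = 19.0 cm, so δf/f = 0.616/19.0 = 0.0325.

3.25%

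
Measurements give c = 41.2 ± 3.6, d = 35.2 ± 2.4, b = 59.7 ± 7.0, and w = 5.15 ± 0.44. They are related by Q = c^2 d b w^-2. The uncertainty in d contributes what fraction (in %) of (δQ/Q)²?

5.95%

(δQ/Q)² = (2·δc/c)² + (1·δd/d)² + (1·δb/b)² + (-2·δw/w)²
  c term: (2×0.0874)² = 0.0305
  d term: (1×0.0682)² = 0.00465
  b term: (1×0.117)² = 0.0137
  w term: (-2×0.0854)² = 0.0292
Total = 0.0781. Share from d = 0.00465/0.0781 = 0.0595.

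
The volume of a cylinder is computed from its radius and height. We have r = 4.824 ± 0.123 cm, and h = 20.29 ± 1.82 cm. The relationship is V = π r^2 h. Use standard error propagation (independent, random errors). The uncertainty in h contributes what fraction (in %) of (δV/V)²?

75.6%

(δV/V)² = (2·δr/r)² + (1·δh/h)²
  r term: (2×0.0255)² = 0.00260
  h term: (1×0.0897)² = 0.00805
Total = 0.0106. Share from h = 0.00805/0.0106 = 0.756.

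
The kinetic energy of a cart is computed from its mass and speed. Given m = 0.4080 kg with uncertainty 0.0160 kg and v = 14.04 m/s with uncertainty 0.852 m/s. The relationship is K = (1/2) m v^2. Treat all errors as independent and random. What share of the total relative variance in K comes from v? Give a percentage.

(δK/K)² = (1·δm/m)² + (2·δv/v)²
  m term: (1×0.0392)² = 0.00154
  v term: (2×0.0607)² = 0.0147
Total = 0.0163. Share from v = 0.0147/0.0163 = 0.905.

90.5%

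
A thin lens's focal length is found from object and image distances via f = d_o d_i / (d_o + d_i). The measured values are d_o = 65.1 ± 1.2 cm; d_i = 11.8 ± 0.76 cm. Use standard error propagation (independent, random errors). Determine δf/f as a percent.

5.46%

∂f/∂d_o = (d_i/(d_o+d_i))² = 0.0235;  ∂f/∂d_i = (d_o/(d_o+d_i))² = 0.717
δf = √((∂f/∂d_o · δd_o)² + (∂f/∂d_i · δd_i)²) = √(0.000798 + 0.297) = 0.545 cm
f = 9.99 cm, so δf/f = 0.545/9.99 = 0.0546.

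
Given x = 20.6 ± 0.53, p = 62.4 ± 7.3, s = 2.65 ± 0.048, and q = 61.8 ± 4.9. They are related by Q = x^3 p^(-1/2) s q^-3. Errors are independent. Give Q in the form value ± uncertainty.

0.0124 ± 0.00320

Relative error in a monomial: (δQ/Q)² = Σ (nᵢ · δxᵢ/xᵢ)².
  (3·δx/x)² = (3×0.0257)² = 0.00596;  (−½·δp/p)² = (-0.5×0.117)² = 0.00342;  (1·δs/s)² = (1×0.0181)² = 0.000328;  (-3·δq/q)² = (-3×0.0793)² = 0.0566
δQ/Q = √(0.0663) = 0.257
Q = 0.0124, so δQ = 0.257 × 0.0124 = 0.00320.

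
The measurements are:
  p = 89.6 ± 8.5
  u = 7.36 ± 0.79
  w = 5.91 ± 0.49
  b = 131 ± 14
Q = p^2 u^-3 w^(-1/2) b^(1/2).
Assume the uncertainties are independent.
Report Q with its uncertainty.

Q is a product of powers, so relative uncertainties combine in quadrature:
  (2·δp/p)² = (2×0.0949)² = 0.0360;  (-3·δu/u)² = (-3×0.107)² = 0.104;  (−½·δw/w)² = (-0.5×0.0829)² = 0.00172;  (½·δb/b)² = (0.5×0.107)² = 0.00286
δQ/Q = √(0.144) = 0.380
Q = 94.8, so δQ = 0.380 × 94.8 = 36.0.

94.8 ± 36.0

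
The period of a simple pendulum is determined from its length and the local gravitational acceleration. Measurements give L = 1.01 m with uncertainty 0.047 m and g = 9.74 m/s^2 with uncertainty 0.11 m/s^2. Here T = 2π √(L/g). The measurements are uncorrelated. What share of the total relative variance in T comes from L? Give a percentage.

(δT/T)² = (½·δL/L)² + (−½·δg/g)²
  L term: (0.5×0.0465)² = 0.000541
  g term: (-0.5×0.0113)² = 3.19e-05
Total = 0.000573. Share from L = 0.000541/0.000573 = 0.944.

94.4%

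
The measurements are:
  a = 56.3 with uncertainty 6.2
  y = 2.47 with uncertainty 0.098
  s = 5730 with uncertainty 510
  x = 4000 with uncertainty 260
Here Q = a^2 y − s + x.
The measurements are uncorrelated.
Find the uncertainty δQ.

Let p = a^2·y = 7830. δp/p = √((2·δa/a)² + (1·δy/y)²) = √(0.0485 + 0.00157) = 0.224, so δp = 1750.
Q = p − s + x: δQ = √(δp² + δs² + δx²) = √(3.07e+06 + 2.6e+05 + 67600) = 1840

1840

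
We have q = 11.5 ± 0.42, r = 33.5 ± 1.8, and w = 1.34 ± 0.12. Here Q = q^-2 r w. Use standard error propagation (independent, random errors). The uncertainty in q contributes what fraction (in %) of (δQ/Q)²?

32.8%

(δQ/Q)² = (-2·δq/q)² + (1·δr/r)² + (1·δw/w)²
  q term: (-2×0.0365)² = 0.00534
  r term: (1×0.0537)² = 0.00289
  w term: (1×0.0896)² = 0.00802
Total = 0.0162. Share from q = 0.00534/0.0162 = 0.328.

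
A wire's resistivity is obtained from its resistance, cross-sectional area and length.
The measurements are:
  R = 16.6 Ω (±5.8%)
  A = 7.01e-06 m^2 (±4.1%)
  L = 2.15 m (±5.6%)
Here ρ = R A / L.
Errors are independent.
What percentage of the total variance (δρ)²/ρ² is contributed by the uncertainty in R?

(δρ/ρ)² = (1·δR/R)² + (1·δA/A)² + (-1·δL/L)²
  R term: (1×0.0580)² = 0.00336
  A term: (1×0.0410)² = 0.00168
  L term: (-1×0.0560)² = 0.00314
Total = 0.00818. Share from R = 0.00336/0.00818 = 0.411.

41.1%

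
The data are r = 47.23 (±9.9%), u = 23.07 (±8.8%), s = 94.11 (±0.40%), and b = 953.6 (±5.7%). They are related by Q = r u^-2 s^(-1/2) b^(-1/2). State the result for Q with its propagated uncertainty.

Since Q is a product/quotient, work with relative uncertainties:
  (1·δr/r)² = (1×0.0990)² = 0.00980;  (-2·δu/u)² = (-2×0.0880)² = 0.0310;  (−½·δs/s)² = (-0.5×0.00400)² = 4e-06;  (−½·δb/b)² = (-0.5×0.0570)² = 0.000812
δQ/Q = √(0.0416) = 0.204
Q = 0.0002962, so δQ = 0.204 × 0.0002962 = 6.04e-05.

(2.962 ± 0.604) × 10^-4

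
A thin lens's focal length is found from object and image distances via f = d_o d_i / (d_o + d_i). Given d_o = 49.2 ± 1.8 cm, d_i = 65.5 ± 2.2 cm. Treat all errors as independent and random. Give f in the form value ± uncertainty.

28.1 ± 0.713 cm

∂f/∂d_o = (d_i/(d_o+d_i))² = 0.326;  ∂f/∂d_i = (d_o/(d_o+d_i))² = 0.184
δf = √((∂f/∂d_o · δd_o)² + (∂f/∂d_i · δd_i)²) = √(0.345 + 0.164) = 0.713 cm
f = 28.1 cm.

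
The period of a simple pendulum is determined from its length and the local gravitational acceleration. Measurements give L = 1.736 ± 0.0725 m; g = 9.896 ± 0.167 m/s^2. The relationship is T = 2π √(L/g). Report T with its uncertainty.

Each factor contributes (exponent × relative error)² to (δT/T)²:
  (½·δL/L)² = (0.5×0.0418)² = 0.000436;  (−½·δg/g)² = (-0.5×0.0169)² = 7.12e-05
δT/T = √(0.000507) = 0.0225
T = 2.632 s, so δT = 0.0225 × 2.632 = 0.0593 s.

2.632 ± 0.0593 s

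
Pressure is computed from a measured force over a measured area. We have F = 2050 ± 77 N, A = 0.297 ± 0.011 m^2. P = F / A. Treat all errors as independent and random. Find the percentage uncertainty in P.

5.28%

For a monomial P ∝ F, A^-1, fractional errors add in quadrature:
  (1·δF/F)² = (1×0.0376)² = 0.00141;  (-1·δA/A)² = (-1×0.0370)² = 0.00137
δP/P = √(0.00278) = 0.0528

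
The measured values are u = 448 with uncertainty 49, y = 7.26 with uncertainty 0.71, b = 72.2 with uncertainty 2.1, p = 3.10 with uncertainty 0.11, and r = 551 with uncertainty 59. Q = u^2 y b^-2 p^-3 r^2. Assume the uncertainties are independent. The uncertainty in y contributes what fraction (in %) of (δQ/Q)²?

(δQ/Q)² = (2·δu/u)² + (1·δy/y)² + (-2·δb/b)² + (-3·δp/p)² + (2·δr/r)²
  u term: (2×0.109)² = 0.0479
  y term: (1×0.0978)² = 0.00956
  b term: (-2×0.0291)² = 0.00338
  p term: (-3×0.0355)² = 0.0113
  r term: (2×0.107)² = 0.0459
Total = 0.118. Share from y = 0.00956/0.118 = 0.0811.

8.11%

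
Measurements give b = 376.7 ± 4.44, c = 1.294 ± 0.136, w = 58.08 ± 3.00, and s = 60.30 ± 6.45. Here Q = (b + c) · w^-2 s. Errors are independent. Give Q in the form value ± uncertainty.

6.757 ± 1.01

Let u = b + c = 378.0. δu = √(δb² + δc²) = √(19.7 + 0.0185) = 4.44, so δu/u = 0.0118.
Q is then a monomial in u, w, s:
δQ/Q = √((δu/u)² + (-2·δw/w)² + (1·δs/s)²) = √(0.000138 + 0.0107 + 0.0114) = 0.149
Q = 6.757, so δQ = 0.149 × 6.757 = 1.01.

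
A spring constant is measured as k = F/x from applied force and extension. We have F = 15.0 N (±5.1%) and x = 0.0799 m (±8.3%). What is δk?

Relative error in a monomial: (δk/k)² = Σ (nᵢ · δxᵢ/xᵢ)².
  (1·δF/F)² = (1×0.0510)² = 0.00260;  (-1·δx/x)² = (-1×0.0830)² = 0.00689
δk/k = √(0.00949) = 0.0974
k = 188 N/m, so δk = 0.0974 × 188 = 18.3 N/m.

18.3 N/m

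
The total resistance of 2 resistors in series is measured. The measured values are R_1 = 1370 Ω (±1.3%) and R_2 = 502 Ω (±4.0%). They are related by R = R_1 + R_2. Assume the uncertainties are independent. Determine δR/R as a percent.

Absolute uncertainties add in quadrature for a linear combination:
  (δR_1)² = 317;  (δR_2)² = 403
δR = √(720) = 26.8 Ω
R = 1870 Ω, so δR/R = 26.8/1870 = 0.0143.

1.43%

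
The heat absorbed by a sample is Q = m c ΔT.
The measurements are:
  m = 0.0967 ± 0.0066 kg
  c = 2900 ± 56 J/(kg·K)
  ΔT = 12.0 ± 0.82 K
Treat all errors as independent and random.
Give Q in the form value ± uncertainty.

Q is a product of powers, so relative uncertainties combine in quadrature:
  (1·δm/m)² = (1×0.0683)² = 0.00466;  (1·δc/c)² = (1×0.0193)² = 0.000373;  (1·δΔT/ΔT)² = (1×0.0683)² = 0.00467
δQ/Q = √(0.00970) = 0.0985
Q = 3370 J, so δQ = 0.0985 × 3370 = 331 J.

3370 ± 331 J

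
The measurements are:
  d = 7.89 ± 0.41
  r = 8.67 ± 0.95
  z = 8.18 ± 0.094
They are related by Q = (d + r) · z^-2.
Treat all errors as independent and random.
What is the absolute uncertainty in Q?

Let u = d + r = 16.6. δu = √(δd² + δr²) = √(0.168 + 0.902) = 1.03, so δu/u = 0.0625.
Q is then a monomial in u, z:
δQ/Q = √((δu/u)² + (-2·δz/z)²) = √(0.00390 + 0.000528) = 0.0666
Q = 0.247, so δQ = 0.0666 × 0.247 = 0.0165.

0.0165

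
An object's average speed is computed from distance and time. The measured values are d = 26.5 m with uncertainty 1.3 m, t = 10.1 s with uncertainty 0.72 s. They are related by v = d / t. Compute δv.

v is a product of powers, so relative uncertainties combine in quadrature:
  (1·δd/d)² = (1×0.0491)² = 0.00241;  (-1·δt/t)² = (-1×0.0713)² = 0.00508
δv/v = √(0.00749) = 0.0865
v = 2.62 m/s, so δv = 0.0865 × 2.62 = 0.227 m/s.

0.227 m/s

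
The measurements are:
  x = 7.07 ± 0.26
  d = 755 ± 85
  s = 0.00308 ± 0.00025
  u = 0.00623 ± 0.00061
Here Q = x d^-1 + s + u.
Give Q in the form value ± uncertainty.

0.0187 ± 0.00129

Let p = x·d^-1 = 0.00936. δp/p = √((1·δx/x)² + (-1·δd/d)²) = √(0.00135 + 0.0127) = 0.118, so δp = 0.00111.
Q = p + s + u: δQ = √(δp² + δs² + δu²) = √(1.23e-06 + 6.25e-08 + 3.72e-07) = 0.00129
Q = 0.0187.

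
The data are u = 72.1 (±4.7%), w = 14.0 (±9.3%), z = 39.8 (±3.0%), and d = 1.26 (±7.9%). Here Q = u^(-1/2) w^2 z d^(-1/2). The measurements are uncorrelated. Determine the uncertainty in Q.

159

For a monomial Q ∝ u^(-1/2), w^2, z, d^(-1/2), fractional errors add in quadrature:
  (−½·δu/u)² = (-0.5×0.0470)² = 0.000552;  (2·δw/w)² = (2×0.0930)² = 0.0346;  (1·δz/z)² = (1×0.0300)² = 0.000900;  (−½·δd/d)² = (-0.5×0.0790)² = 0.00156
δQ/Q = √(0.0376) = 0.194
Q = 818, so δQ = 0.194 × 818 = 159.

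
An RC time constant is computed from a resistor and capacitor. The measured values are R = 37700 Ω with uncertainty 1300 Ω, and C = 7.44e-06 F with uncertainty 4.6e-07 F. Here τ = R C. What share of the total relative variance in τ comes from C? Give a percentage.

76.3%

(δτ/τ)² = (1·δR/R)² + (1·δC/C)²
  R term: (1×0.0345)² = 0.00119
  C term: (1×0.0618)² = 0.00382
Total = 0.00501. Share from C = 0.00382/0.00501 = 0.763.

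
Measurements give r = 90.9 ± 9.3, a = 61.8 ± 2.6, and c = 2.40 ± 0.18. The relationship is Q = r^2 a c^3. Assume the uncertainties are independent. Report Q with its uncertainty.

(7.06 ± 2.17) × 10^6

Since Q is a product/quotient, work with relative uncertainties:
  (2·δr/r)² = (2×0.102)² = 0.0419;  (1·δa/a)² = (1×0.0421)² = 0.00177;  (3·δc/c)² = (3×0.0750)² = 0.0506
δQ/Q = √(0.0943) = 0.307
Q = 7.06e+06, so δQ = 0.307 × 7.06e+06 = 2.17e+06.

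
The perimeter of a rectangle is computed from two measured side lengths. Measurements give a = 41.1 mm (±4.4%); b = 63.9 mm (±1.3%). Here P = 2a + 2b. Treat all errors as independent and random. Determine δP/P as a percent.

Each term contributes (cᵢ δxᵢ)² to (δP)²:
  (2·δa)² = 13.1;  (2·δb)² = 2.76
δP = √(15.8) = 3.98 mm
P = 210 mm, so δP/P = 3.98/210 = 0.0190.

1.90%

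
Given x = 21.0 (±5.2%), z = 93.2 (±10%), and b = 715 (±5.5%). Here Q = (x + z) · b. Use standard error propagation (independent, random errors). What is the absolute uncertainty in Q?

Let u = x + z = 114. δu = √(δx² + δz²) = √(1.19 + 86.9) = 9.38, so δu/u = 0.0822.
Q is then a monomial in u, b:
δQ/Q = √((δu/u)² + (1·δb/b)²) = √(0.00675 + 0.00303) = 0.0989
Q = 81700, so δQ = 0.0989 × 81700 = 8070.

8070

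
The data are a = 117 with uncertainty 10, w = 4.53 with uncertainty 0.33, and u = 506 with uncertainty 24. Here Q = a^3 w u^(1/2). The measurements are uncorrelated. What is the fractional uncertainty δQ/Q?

Each factor contributes (exponent × relative error)² to (δQ/Q)²:
  (3·δa/a)² = (3×0.0855)² = 0.0657;  (1·δw/w)² = (1×0.0728)² = 0.00531;  (½·δu/u)² = (0.5×0.0474)² = 0.000562
δQ/Q = √(0.0716) = 0.268

0.268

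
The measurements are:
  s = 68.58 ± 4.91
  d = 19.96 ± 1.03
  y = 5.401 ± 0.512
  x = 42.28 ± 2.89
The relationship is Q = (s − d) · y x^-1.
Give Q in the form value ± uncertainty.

Let u = s − d = 48.62. δu = √(δs² + δd²) = √(24.1 + 1.06) = 5.02, so δu/u = 0.103.
Q is then a monomial in u, y, x:
δQ/Q = √((δu/u)² + (1·δy/y)² + (-1·δx/x)²) = √(0.0106 + 0.00899 + 0.00467) = 0.156
Q = 6.211, so δQ = 0.156 × 6.211 = 0.968.

6.211 ± 0.968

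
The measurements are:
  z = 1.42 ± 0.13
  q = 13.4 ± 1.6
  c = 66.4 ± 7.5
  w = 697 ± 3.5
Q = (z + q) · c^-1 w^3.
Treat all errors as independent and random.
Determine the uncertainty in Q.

Let u = z + q = 14.8. δu = √(δz² + δq²) = √(0.0169 + 2.56) = 1.61, so δu/u = 0.108.
Q is then a monomial in u, c, w:
δQ/Q = √((δu/u)² + (-1·δc/c)² + (3·δw/w)²) = √(0.0117 + 0.0128 + 0.000227) = 0.157
Q = 7.56e+07, so δQ = 0.157 × 7.56e+07 = 1.19e+07.

1.19e+07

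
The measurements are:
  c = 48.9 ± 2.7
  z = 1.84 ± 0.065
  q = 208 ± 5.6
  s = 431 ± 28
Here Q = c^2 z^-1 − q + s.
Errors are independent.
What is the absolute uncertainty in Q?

153

Let p = c^2·z^-1 = 1300. δp/p = √((2·δc/c)² + (-1·δz/z)²) = √(0.0122 + 0.00125) = 0.116, so δp = 151.
Q = p − q + s: δQ = √(δp² + δq² + δs²) = √(22700 + 31.4 + 784) = 153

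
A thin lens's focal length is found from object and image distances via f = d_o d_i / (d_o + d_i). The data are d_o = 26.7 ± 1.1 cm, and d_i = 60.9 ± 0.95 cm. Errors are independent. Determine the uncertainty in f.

0.539 cm

∂f/∂d_o = (d_i/(d_o+d_i))² = 0.483;  ∂f/∂d_i = (d_o/(d_o+d_i))² = 0.0929
δf = √((∂f/∂d_o · δd_o)² + (∂f/∂d_i · δd_i)²) = √(0.283 + 0.00779) = 0.539 cm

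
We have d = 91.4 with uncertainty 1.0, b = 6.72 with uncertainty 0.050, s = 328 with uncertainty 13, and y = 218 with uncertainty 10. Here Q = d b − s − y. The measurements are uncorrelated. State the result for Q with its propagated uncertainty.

Let p = d·b = 614. δp/p = √((1·δd/d)² + (1·δb/b)²) = √(0.000120 + 5.54e-05) = 0.0132, so δp = 8.13.
Q = p − s − y: δQ = √(δp² + δs² + δy²) = √(66.0 + 169 + 100) = 18.3
Q = 68.2.

68.2 ± 18.3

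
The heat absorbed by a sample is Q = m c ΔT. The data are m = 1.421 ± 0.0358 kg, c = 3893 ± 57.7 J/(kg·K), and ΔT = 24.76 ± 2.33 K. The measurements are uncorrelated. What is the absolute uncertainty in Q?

Relative error in a monomial: (δQ/Q)² = Σ (nᵢ · δxᵢ/xᵢ)².
  (1·δm/m)² = (1×0.0252)² = 0.000635;  (1·δc/c)² = (1×0.0148)² = 0.000220;  (1·δΔT/ΔT)² = (1×0.0941)² = 0.00886
δQ/Q = √(0.00971) = 0.0985
Q = 137000 J, so δQ = 0.0985 × 137000 = 13500 J.

13500 J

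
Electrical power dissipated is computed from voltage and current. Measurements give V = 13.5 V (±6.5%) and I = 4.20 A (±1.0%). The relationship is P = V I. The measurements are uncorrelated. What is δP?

3.73 W

Each factor contributes (exponent × relative error)² to (δP/P)²:
  (1·δV/V)² = (1×0.0650)² = 0.00423;  (1·δI/I)² = (1×0.0100)² = 0.000100
δP/P = √(0.00433) = 0.0658
P = 56.7 W, so δP = 0.0658 × 56.7 = 3.73 W.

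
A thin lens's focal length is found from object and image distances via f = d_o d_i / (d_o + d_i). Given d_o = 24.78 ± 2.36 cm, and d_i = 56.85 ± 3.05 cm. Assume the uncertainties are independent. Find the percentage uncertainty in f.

6.83%

∂f/∂d_o = (d_i/(d_o+d_i))² = 0.485;  ∂f/∂d_i = (d_o/(d_o+d_i))² = 0.0922
δf = √((∂f/∂d_o · δd_o)² + (∂f/∂d_i · δd_i)²) = √(1.31 + 0.0790) = 1.18 cm
f = 17.26 cm, so δf/f = 1.18/17.26 = 0.0683.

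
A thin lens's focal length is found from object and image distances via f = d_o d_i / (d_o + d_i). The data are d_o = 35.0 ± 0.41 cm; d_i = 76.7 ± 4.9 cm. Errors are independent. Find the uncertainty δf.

0.518 cm

∂f/∂d_o = (d_i/(d_o+d_i))² = 0.472;  ∂f/∂d_i = (d_o/(d_o+d_i))² = 0.0982
δf = √((∂f/∂d_o · δd_o)² + (∂f/∂d_i · δd_i)²) = √(0.0374 + 0.231) = 0.518 cm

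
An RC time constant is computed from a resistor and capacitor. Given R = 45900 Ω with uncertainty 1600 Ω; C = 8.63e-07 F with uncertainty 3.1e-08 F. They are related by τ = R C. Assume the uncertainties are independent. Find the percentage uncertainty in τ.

5.01%

Each factor contributes (exponent × relative error)² to (δτ/τ)²:
  (1·δR/R)² = (1×0.0349)² = 0.00122;  (1·δC/C)² = (1×0.0359)² = 0.00129
δτ/τ = √(0.00251) = 0.0501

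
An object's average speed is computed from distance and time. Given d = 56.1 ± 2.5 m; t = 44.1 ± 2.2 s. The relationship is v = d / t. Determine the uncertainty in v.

0.0851 m/s

For a monomial v ∝ d, t^-1, fractional errors add in quadrature:
  (1·δd/d)² = (1×0.0446)² = 0.00199;  (-1·δt/t)² = (-1×0.0499)² = 0.00249
δv/v = √(0.00447) = 0.0669
v = 1.27 m/s, so δv = 0.0669 × 1.27 = 0.0851 m/s.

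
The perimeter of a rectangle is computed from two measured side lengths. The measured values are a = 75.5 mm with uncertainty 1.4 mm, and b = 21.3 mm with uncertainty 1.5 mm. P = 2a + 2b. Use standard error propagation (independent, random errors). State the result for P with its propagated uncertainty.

194 ± 4.10 mm

Sums and differences: (δP)² = Σ (cᵢ δxᵢ)².
  (2·δa)² = 7.84;  (2·δb)² = 9.00
δP = √(16.8) = 4.10 mm
P = 194 mm.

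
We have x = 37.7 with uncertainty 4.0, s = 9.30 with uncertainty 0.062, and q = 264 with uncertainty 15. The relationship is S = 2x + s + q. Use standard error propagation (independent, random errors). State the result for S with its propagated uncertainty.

For a sum/difference, combine absolute errors in quadrature:
  (2·δx)² = 64.0;  (δs)² = 0.00384;  (δq)² = 225
δS = √(289) = 17.0
S = 349.

349 ± 17.0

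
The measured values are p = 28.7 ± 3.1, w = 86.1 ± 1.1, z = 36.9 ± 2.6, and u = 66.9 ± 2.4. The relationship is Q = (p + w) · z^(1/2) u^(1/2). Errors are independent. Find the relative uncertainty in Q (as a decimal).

0.0488

Let h = p + w = 115. δh = √(δp² + δw²) = √(9.61 + 1.21) = 3.29, so δh/h = 0.0287.
Q is then a monomial in h, z, u:
δQ/Q = √((δh/h)² + (½·δz/z)² + (½·δu/u)²) = √(0.000821 + 0.00124 + 0.000322) = 0.0488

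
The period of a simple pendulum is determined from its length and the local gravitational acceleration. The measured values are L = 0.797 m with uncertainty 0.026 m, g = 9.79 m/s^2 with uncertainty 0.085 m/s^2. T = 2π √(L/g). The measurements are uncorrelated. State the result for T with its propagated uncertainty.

1.79 ± 0.0303 s

T is a product of powers, so relative uncertainties combine in quadrature:
  (½·δL/L)² = (0.5×0.0326)² = 0.000266;  (−½·δg/g)² = (-0.5×0.00868)² = 1.88e-05
δT/T = √(0.000285) = 0.0169
T = 1.79 s, so δT = 0.0169 × 1.79 = 0.0303 s.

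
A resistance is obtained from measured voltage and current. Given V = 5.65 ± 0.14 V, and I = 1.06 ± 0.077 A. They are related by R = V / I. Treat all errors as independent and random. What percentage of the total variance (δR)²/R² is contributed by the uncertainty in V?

(δR/R)² = (1·δV/V)² + (-1·δI/I)²
  V term: (1×0.0248)² = 0.000614
  I term: (-1×0.0726)² = 0.00528
Total = 0.00589. Share from V = 0.000614/0.00589 = 0.104.

10.4%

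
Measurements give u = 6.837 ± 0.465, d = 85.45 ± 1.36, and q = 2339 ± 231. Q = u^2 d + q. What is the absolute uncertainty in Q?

Let p = u^2·d = 3994. δp/p = √((2·δu/u)² + (1·δd/d)²) = √(0.0185 + 0.000253) = 0.137, so δp = 547.
Q = p + q: δQ = √(δp² + δq²) = √(2.99e+05 + 53400) = 594

594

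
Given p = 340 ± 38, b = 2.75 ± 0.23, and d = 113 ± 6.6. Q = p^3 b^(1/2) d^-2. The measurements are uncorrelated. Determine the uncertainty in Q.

Each factor contributes (exponent × relative error)² to (δQ/Q)²:
  (3·δp/p)² = (3×0.112)² = 0.112;  (½·δb/b)² = (0.5×0.0836)² = 0.00175;  (-2·δd/d)² = (-2×0.0584)² = 0.0136
δQ/Q = √(0.128) = 0.358
Q = 5100, so δQ = 0.358 × 5100 = 1820.

1820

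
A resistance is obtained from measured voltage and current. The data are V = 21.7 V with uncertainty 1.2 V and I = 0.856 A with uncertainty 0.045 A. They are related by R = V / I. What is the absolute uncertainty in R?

For a monomial R ∝ V, I^-1, fractional errors add in quadrature:
  (1·δV/V)² = (1×0.0553)² = 0.00306;  (-1·δI/I)² = (-1×0.0526)² = 0.00276
δR/R = √(0.00582) = 0.0763
R = 25.4 Ω, so δR = 0.0763 × 25.4 = 1.93 Ω.

1.93 Ω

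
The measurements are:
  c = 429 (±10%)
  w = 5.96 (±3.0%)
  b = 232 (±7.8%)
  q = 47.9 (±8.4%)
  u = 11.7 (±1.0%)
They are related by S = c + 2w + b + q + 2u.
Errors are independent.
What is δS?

Sums and differences: (δS)² = Σ (cᵢ δxᵢ)².
  (δc)² = 1840;  (2·δw)² = 0.128;  (δb)² = 327;  (δq)² = 16.2;  (2·δu)² = 0.0548
δS = √(2180) = 46.7

46.7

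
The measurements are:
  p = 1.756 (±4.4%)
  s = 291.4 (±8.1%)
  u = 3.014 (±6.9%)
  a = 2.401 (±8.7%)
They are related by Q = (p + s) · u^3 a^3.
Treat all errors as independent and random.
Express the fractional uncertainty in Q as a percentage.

Let w = p + s = 293.2. δw = √(δp² + δs²) = √(0.00597 + 557) = 23.6, so δw/w = 0.0805.
Q is then a monomial in w, u, a:
δQ/Q = √((δw/w)² + (3·δu/u)² + (3·δa/a)²) = √(0.00648 + 0.0428 + 0.0681) = 0.343

34.3%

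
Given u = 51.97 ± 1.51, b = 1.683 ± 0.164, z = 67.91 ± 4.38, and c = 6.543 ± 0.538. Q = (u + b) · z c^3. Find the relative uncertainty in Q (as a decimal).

Let w = u + b = 53.65. δw = √(δu² + δb²) = √(2.28 + 0.0269) = 1.52, so δw/w = 0.0283.
Q is then a monomial in w, z, c:
δQ/Q = √((δw/w)² + (1·δz/z)² + (3·δc/c)²) = √(0.000801 + 0.00416 + 0.0608) = 0.257

0.257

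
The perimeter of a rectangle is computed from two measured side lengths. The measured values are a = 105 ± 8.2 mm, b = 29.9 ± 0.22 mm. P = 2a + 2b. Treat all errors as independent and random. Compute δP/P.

P is a linear combination, so absolute uncertainties add in quadrature:
  (2·δa)² = 269;  (2·δb)² = 0.194
δP = √(269) = 16.4 mm
P = 270 mm, so δP/P = 16.4/270 = 0.0608.

0.0608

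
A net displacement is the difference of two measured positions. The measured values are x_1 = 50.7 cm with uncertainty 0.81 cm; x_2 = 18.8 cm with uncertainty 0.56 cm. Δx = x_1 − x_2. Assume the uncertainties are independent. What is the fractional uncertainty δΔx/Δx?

0.0309

Absolute uncertainties add in quadrature for a linear combination:
  (δx_1)² = 0.656;  (δx_2)² = 0.314
δΔx = √(0.970) = 0.985 cm
Δx = 31.9 cm, so δΔx/Δx = 0.985/31.9 = 0.0309.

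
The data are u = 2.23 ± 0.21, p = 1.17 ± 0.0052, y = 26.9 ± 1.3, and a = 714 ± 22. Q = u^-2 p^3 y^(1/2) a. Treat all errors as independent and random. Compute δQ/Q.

Each factor contributes (exponent × relative error)² to (δQ/Q)²:
  (-2·δu/u)² = (-2×0.0942)² = 0.0355;  (3·δp/p)² = (3×0.00444)² = 0.000178;  (½·δy/y)² = (0.5×0.0483)² = 0.000584;  (1·δa/a)² = (1×0.0308)² = 0.000949
δQ/Q = √(0.0372) = 0.193

0.193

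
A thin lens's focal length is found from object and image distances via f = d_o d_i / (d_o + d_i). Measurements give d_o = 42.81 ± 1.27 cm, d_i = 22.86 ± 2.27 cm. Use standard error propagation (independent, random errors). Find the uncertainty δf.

0.977 cm

∂f/∂d_o = (d_i/(d_o+d_i))² = 0.121;  ∂f/∂d_i = (d_o/(d_o+d_i))² = 0.425
δf = √((∂f/∂d_o · δd_o)² + (∂f/∂d_i · δd_i)²) = √(0.0237 + 0.931) = 0.977 cm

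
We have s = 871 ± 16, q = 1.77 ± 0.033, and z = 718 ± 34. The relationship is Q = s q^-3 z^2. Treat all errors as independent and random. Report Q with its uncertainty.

(8.10 ± 0.903) × 10^7

Q is a product of powers, so relative uncertainties combine in quadrature:
  (1·δs/s)² = (1×0.0184)² = 0.000337;  (-3·δq/q)² = (-3×0.0186)² = 0.00313;  (2·δz/z)² = (2×0.0474)² = 0.00897
δQ/Q = √(0.0124) = 0.112
Q = 8.1e+07, so δQ = 0.112 × 8.1e+07 = 9.03e+06.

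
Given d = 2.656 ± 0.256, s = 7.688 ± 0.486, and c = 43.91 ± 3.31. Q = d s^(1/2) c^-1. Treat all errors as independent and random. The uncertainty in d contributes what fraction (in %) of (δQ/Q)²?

58.2%

(δQ/Q)² = (1·δd/d)² + (½·δs/s)² + (-1·δc/c)²
  d term: (1×0.0964)² = 0.00929
  s term: (0.5×0.0632)² = 0.000999
  c term: (-1×0.0754)² = 0.00568
Total = 0.0160. Share from d = 0.00929/0.0160 = 0.582.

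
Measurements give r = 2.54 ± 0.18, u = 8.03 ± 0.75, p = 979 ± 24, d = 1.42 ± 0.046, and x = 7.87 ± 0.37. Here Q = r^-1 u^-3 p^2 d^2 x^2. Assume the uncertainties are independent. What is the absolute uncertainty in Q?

28600

Since Q is a product/quotient, work with relative uncertainties:
  (-1·δr/r)² = (-1×0.0709)² = 0.00502;  (-3·δu/u)² = (-3×0.0934)² = 0.0785;  (2·δp/p)² = (2×0.0245)² = 0.00240;  (2·δd/d)² = (2×0.0324)² = 0.00420;  (2·δx/x)² = (2×0.0470)² = 0.00884
δQ/Q = √(0.0990) = 0.315
Q = 91000, so δQ = 0.315 × 91000 = 28600.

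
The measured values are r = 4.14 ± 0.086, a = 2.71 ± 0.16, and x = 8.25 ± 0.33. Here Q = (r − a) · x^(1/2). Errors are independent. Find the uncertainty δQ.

Let u = r − a = 1.43. δu = √(δr² + δa²) = √(0.00740 + 0.0256) = 0.182, so δu/u = 0.127.
Q is then a monomial in u, x:
δQ/Q = √((δu/u)² + (½·δx/x)²) = √(0.0161 + 0.000400) = 0.129
Q = 4.11, so δQ = 0.129 × 4.11 = 0.528.

0.528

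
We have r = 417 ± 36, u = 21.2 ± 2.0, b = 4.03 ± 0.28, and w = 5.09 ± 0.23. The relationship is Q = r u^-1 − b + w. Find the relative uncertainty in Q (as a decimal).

Let p = r·u^-1 = 19.7. δp/p = √((1·δr/r)² + (-1·δu/u)²) = √(0.00745 + 0.00890) = 0.128, so δp = 2.52.
Q = p − b + w: δQ = √(δp² + δb² + δw²) = √(6.33 + 0.0784 + 0.0529) = 2.54
Q = 20.7, so δQ/Q = 2.54/20.7 = 0.123.

0.123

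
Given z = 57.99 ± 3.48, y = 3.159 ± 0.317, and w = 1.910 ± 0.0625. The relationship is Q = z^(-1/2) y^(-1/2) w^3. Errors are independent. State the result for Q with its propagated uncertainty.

Since Q is a product/quotient, work with relative uncertainties:
  (−½·δz/z)² = (-0.5×0.0600)² = 0.000900;  (−½·δy/y)² = (-0.5×0.100)² = 0.00252;  (3·δw/w)² = (3×0.0327)² = 0.00964
δQ/Q = √(0.0131) = 0.114
Q = 0.5148, so δQ = 0.114 × 0.5148 = 0.0588.

0.5148 ± 0.0588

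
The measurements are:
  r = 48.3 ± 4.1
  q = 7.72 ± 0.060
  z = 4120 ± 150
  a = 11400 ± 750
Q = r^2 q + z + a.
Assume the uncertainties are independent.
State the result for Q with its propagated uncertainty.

Let p = r^2·q = 18000. δp/p = √((2·δr/r)² + (1·δq/q)²) = √(0.0288 + 6.04e-05) = 0.170, so δp = 3060.
Q = p + z + a: δQ = √(δp² + δz² + δa²) = √(9.37e+06 + 22500 + 5.62e+05) = 3150
Q = 33500.

33500 ± 3150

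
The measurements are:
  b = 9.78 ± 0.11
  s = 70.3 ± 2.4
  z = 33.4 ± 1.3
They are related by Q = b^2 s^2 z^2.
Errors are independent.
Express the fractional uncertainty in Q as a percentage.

10.6%

Q is a product of powers, so relative uncertainties combine in quadrature:
  (2·δb/b)² = (2×0.0112)² = 0.000506;  (2·δs/s)² = (2×0.0341)² = 0.00466;  (2·δz/z)² = (2×0.0389)² = 0.00606
δQ/Q = √(0.0112) = 0.106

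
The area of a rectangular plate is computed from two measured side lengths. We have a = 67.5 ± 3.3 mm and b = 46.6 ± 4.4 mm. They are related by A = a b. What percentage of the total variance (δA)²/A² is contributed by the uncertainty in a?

(δA/A)² = (1·δa/a)² + (1·δb/b)²
  a term: (1×0.0489)² = 0.00239
  b term: (1×0.0944)² = 0.00892
Total = 0.0113. Share from a = 0.00239/0.0113 = 0.211.

21.1%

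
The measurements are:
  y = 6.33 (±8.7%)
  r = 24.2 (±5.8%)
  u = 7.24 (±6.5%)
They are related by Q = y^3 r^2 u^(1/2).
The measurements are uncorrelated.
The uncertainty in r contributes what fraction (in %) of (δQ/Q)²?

(δQ/Q)² = (3·δy/y)² + (2·δr/r)² + (½·δu/u)²
  y term: (3×0.0870)² = 0.0681
  r term: (2×0.0580)² = 0.0135
  u term: (0.5×0.0650)² = 0.00106
Total = 0.0826. Share from r = 0.0135/0.0826 = 0.163.

16.3%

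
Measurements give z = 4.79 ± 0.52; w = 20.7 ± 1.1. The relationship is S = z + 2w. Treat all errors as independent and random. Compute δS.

S is a linear combination, so absolute uncertainties add in quadrature:
  (δz)² = 0.270;  (2·δw)² = 4.84
δS = √(5.11) = 2.26

2.26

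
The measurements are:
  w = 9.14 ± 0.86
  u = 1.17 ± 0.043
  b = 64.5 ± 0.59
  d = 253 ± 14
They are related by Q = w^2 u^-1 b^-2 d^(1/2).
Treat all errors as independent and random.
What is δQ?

0.0531

For a monomial Q ∝ w^2, u^-1, b^-2, d^(1/2), fractional errors add in quadrature:
  (2·δw/w)² = (2×0.0941)² = 0.0354;  (-1·δu/u)² = (-1×0.0368)² = 0.00135;  (-2·δb/b)² = (-2×0.00915)² = 0.000335;  (½·δd/d)² = (0.5×0.0553)² = 0.000766
δQ/Q = √(0.0379) = 0.195
Q = 0.273, so δQ = 0.195 × 0.273 = 0.0531.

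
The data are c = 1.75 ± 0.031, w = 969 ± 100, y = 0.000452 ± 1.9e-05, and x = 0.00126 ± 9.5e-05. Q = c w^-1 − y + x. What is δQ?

0.000212

Let p = c·w^-1 = 0.00181. δp/p = √((1·δc/c)² + (-1·δw/w)²) = √(0.000314 + 0.0107) = 0.105, so δp = 0.000189.
Q = p − y + x: δQ = √(δp² + δy² + δx²) = √(3.58e-08 + 3.61e-10 + 9.03e-09) = 0.000212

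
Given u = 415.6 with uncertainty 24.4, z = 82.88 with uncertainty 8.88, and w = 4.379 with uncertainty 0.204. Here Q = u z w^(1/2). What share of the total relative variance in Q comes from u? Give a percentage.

(δQ/Q)² = (1·δu/u)² + (1·δz/z)² + (½·δw/w)²
  u term: (1×0.0587)² = 0.00345
  z term: (1×0.107)² = 0.0115
  w term: (0.5×0.0466)² = 0.000543
Total = 0.0155. Share from u = 0.00345/0.0155 = 0.223.

22.3%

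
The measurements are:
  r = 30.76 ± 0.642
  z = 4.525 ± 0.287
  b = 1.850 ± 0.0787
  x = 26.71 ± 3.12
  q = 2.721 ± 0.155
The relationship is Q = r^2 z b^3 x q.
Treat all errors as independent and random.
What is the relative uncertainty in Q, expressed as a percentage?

19.7%

Products/powers → add relative errors in quadrature, weighted by exponent:
  (2·δr/r)² = (2×0.0209)² = 0.00174;  (1·δz/z)² = (1×0.0634)² = 0.00402;  (3·δb/b)² = (3×0.0425)² = 0.0163;  (1·δx/x)² = (1×0.117)² = 0.0136;  (1·δq/q)² = (1×0.0570)² = 0.00324
δQ/Q = √(0.0389) = 0.197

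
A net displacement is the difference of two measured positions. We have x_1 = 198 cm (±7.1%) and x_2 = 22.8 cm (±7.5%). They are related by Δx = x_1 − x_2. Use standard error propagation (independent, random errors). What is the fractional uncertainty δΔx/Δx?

Sums and differences: (δΔx)² = Σ (cᵢ δxᵢ)².
  (δx_1)² = 198;  (δx_2)² = 2.92
δΔx = √(201) = 14.2 cm
Δx = 175 cm, so δΔx/Δx = 14.2/175 = 0.0808.

0.0808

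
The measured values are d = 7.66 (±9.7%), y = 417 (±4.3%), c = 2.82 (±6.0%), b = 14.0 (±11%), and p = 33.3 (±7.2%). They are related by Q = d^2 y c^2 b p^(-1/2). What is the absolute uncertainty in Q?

Products/powers → add relative errors in quadrature, weighted by exponent:
  (2·δd/d)² = (2×0.0970)² = 0.0376;  (1·δy/y)² = (1×0.0430)² = 0.00185;  (2·δc/c)² = (2×0.0600)² = 0.0144;  (1·δb/b)² = (1×0.110)² = 0.0121;  (−½·δp/p)² = (-0.5×0.0720)² = 0.00130
δQ/Q = √(0.0673) = 0.259
Q = 4.72e+05, so δQ = 0.259 × 4.72e+05 = 1.22e+05.

1.22e+05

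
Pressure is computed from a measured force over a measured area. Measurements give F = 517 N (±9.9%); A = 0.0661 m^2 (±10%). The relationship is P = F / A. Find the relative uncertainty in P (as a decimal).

0.141

Relative error in a monomial: (δP/P)² = Σ (nᵢ · δxᵢ/xᵢ)².
  (1·δF/F)² = (1×0.0990)² = 0.00980;  (-1·δA/A)² = (-1×0.100)² = 0.0100
δP/P = √(0.0198) = 0.141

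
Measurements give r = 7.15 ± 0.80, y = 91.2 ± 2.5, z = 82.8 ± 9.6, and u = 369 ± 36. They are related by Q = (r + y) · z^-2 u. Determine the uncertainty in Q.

1.34

Let w = r + y = 98.4. δw = √(δr² + δy²) = √(0.640 + 6.25) = 2.62, so δw/w = 0.0267.
Q is then a monomial in w, z, u:
δQ/Q = √((δw/w)² + (-2·δz/z)² + (1·δu/u)²) = √(0.000712 + 0.0538 + 0.00952) = 0.253
Q = 5.29, so δQ = 0.253 × 5.29 = 1.34.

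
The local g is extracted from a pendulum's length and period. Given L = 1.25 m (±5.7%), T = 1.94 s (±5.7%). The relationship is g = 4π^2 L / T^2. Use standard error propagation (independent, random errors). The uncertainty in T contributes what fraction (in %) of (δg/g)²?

80.0%

(δg/g)² = (1·δL/L)² + (-2·δT/T)²
  L term: (1×0.0570)² = 0.00325
  T term: (-2×0.0570)² = 0.0130
Total = 0.0162. Share from T = 0.0130/0.0162 = 0.800.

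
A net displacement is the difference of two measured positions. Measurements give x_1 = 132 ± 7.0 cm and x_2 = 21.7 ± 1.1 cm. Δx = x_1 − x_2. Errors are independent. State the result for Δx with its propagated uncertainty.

110 ± 7.09 cm

Δx is a linear combination, so absolute uncertainties add in quadrature:
  (δx_1)² = 49.0;  (δx_2)² = 1.21
δΔx = √(50.2) = 7.09 cm
Δx = 110 cm.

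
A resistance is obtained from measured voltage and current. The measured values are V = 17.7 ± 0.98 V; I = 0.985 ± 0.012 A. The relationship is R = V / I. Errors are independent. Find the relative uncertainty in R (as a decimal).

0.0567

Relative error in a monomial: (δR/R)² = Σ (nᵢ · δxᵢ/xᵢ)².
  (1·δV/V)² = (1×0.0554)² = 0.00307;  (-1·δI/I)² = (-1×0.0122)² = 0.000148
δR/R = √(0.00321) = 0.0567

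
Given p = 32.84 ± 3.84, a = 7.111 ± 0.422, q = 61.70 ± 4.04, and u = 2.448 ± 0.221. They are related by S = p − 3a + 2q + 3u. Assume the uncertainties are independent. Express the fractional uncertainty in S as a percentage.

Each term contributes (cᵢ δxᵢ)² to (δS)²:
  (δp)² = 14.7;  (3·δa)² = 1.60;  (2·δq)² = 65.3;  (3·δu)² = 0.440
δS = √(82.1) = 9.06
S = 142.3, so δS/S = 9.06/142.3 = 0.0637.

6.37%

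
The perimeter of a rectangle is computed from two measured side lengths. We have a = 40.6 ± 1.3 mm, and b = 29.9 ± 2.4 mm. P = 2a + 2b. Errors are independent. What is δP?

P is a linear combination, so absolute uncertainties add in quadrature:
  (2·δa)² = 6.76;  (2·δb)² = 23.0
δP = √(29.8) = 5.46 mm

5.46 mm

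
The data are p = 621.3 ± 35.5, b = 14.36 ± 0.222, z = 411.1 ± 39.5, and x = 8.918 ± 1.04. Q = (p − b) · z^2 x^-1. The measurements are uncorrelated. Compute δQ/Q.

Let u = p − b = 606.9. δu = √(δp² + δb²) = √(1260 + 0.0493) = 35.5, so δu/u = 0.0585.
Q is then a monomial in u, z, x:
δQ/Q = √((δu/u)² + (2·δz/z)² + (-1·δx/x)²) = √(0.00342 + 0.0369 + 0.0136) = 0.232

0.232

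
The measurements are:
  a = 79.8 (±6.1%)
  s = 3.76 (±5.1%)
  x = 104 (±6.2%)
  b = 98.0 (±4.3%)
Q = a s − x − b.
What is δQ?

Let p = a·s = 300. δp/p = √((1·δa/a)² + (1·δs/s)²) = √(0.00372 + 0.00260) = 0.0795, so δp = 23.9.
Q = p − x − b: δQ = √(δp² + δx² + δb²) = √(569 + 41.6 + 17.8) = 25.1

25.1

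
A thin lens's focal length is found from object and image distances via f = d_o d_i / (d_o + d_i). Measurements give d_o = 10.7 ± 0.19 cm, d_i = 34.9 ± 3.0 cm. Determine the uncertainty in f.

0.199 cm

∂f/∂d_o = (d_i/(d_o+d_i))² = 0.586;  ∂f/∂d_i = (d_o/(d_o+d_i))² = 0.0551
δf = √((∂f/∂d_o · δd_o)² + (∂f/∂d_i · δd_i)²) = √(0.0124 + 0.0273) = 0.199 cm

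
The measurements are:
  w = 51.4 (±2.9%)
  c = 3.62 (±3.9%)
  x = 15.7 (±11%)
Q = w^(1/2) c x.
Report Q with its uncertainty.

407 ± 47.9

Q is a product of powers, so relative uncertainties combine in quadrature:
  (½·δw/w)² = (0.5×0.0290)² = 0.000210;  (1·δc/c)² = (1×0.0390)² = 0.00152;  (1·δx/x)² = (1×0.110)² = 0.0121
δQ/Q = √(0.0138) = 0.118
Q = 407, so δQ = 0.118 × 407 = 47.9.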